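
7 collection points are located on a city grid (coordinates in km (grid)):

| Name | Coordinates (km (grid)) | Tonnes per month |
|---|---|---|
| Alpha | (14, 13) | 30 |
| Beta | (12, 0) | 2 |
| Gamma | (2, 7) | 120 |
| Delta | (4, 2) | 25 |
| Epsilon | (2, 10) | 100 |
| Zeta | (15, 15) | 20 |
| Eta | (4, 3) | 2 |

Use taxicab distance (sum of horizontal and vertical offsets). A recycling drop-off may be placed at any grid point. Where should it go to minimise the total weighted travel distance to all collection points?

Manhattan distance separates: Σwᵢ(|x−xᵢ|+|y−yᵢ|) = Σwᵢ|x−xᵢ| + Σwᵢ|y−yᵢ|, so x and y are optimised independently as 1-D weighted medians.
Total weight W = 299; half = 149.5.
x-coordinate, sorted with cumulative weight:
  x=2 (Gamma, w=120) cum 120
  x=2 (Epsilon, w=100) cum 220  ← median
  x=4 (Delta, w=25) cum 245
  x=4 (Eta, w=2) cum 247
  x=12 (Beta, w=2) cum 249
  x=14 (Alpha, w=30) cum 279
  x=15 (Zeta, w=20) cum 299
⇒ x* = 2
y-coordinate, sorted with cumulative weight:
  y=0 (Beta, w=2) cum 2
  y=2 (Delta, w=25) cum 27
  y=3 (Eta, w=2) cum 29
  y=7 (Gamma, w=120) cum 149
  y=10 (Epsilon, w=100) cum 249  ← median
  y=13 (Alpha, w=30) cum 279
  y=15 (Zeta, w=20) cum 299
⇒ y* = 10

(2, 10)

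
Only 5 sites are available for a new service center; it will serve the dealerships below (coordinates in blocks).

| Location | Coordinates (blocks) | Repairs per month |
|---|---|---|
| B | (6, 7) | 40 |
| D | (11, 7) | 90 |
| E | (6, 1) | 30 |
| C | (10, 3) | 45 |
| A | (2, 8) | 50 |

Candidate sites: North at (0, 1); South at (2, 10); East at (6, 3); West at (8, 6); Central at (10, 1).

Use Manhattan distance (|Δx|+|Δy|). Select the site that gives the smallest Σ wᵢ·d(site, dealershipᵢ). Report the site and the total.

Total weighted distance at each candidate:
  North (0, 1): total = 3180
  South (2, 10): total = 2525
  East (6, 3): total = 1660
  West (8, 6): total = 1315
  Central (10, 1): total = 1990
Minimum is at West with total 1315 blocks.

West, total 1315 blocks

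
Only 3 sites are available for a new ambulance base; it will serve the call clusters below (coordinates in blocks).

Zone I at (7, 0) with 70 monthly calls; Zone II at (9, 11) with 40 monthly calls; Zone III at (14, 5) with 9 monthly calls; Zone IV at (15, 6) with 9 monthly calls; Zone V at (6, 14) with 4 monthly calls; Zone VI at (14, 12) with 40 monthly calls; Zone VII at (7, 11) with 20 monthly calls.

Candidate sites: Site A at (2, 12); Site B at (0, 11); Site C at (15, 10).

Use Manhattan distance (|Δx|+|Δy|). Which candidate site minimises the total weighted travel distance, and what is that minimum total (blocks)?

Total weighted distance at each candidate:
  Site A (2, 12): total = 2476
  Site B (0, 11): total = 2756
  Site C (15, 10): total = 1982
Minimum is at Site C with total 1982 blocks.

Site C, total 1982 blocks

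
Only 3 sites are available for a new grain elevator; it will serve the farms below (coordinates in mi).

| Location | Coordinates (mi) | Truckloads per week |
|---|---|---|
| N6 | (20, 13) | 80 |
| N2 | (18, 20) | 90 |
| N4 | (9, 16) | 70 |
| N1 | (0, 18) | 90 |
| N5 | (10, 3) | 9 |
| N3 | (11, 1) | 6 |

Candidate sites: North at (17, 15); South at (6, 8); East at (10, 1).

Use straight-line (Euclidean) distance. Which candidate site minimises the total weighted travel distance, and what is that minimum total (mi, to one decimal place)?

North, total 3081.8 mi

Total weighted distance at each candidate:
  North (17, 15): total = 3081.8
  South (6, 8): total = 4473.5
  East (10, 1): total = 5956.4
Minimum is at North with total 3081.8 mi.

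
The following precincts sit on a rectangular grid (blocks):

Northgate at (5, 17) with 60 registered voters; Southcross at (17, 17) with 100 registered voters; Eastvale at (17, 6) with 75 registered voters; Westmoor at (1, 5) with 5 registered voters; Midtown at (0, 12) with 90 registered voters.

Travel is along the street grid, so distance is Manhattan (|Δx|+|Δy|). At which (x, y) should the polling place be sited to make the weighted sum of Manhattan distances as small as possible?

Manhattan distance separates: Σwᵢ(|x−xᵢ|+|y−yᵢ|) = Σwᵢ|x−xᵢ| + Σwᵢ|y−yᵢ|, so x and y are optimised independently as 1-D weighted medians.
Total weight W = 330; half = 165.
x-coordinate, sorted with cumulative weight:
  x=0 (Midtown, w=90) cum 90
  x=1 (Westmoor, w=5) cum 95
  x=5 (Northgate, w=60) cum 155
  x=17 (Southcross, w=100) cum 255  ← median
  x=17 (Eastvale, w=75) cum 330
⇒ x* = 17
y-coordinate, sorted with cumulative weight:
  y=5 (Westmoor, w=5) cum 5
  y=6 (Eastvale, w=75) cum 80
  y=12 (Midtown, w=90) cum 170  ← median
  y=17 (Northgate, w=60) cum 230
  y=17 (Southcross, w=100) cum 330
⇒ y* = 12

(17, 12)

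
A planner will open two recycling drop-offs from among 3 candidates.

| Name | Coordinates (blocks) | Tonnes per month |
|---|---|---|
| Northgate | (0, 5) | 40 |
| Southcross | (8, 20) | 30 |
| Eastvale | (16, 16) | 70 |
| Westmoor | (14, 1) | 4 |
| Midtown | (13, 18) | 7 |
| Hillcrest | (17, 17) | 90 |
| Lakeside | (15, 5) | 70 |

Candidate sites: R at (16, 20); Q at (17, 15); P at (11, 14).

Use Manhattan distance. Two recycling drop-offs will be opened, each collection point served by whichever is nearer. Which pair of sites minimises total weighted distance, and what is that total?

Evaluate every pair (each demand assigned to the nearer of the two):
  {Q, P}: total = 2336
  {R, Q}: total = 2583
  {R, P}: total = 2689
Best pair: {Q, P} with total 2336.

{Q, P}, total 2336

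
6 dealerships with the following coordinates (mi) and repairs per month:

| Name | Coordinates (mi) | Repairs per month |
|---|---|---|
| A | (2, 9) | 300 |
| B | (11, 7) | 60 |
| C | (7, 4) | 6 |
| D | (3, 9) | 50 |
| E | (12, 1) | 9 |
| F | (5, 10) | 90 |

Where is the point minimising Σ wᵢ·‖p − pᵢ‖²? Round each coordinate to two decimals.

(3.90, 8.74)

The minimiser of Σwᵢ‖p−pᵢ‖² is the weighted centroid p* = (Σwᵢpᵢ)/(Σwᵢ).
Σwᵢ = 515.
Σwᵢxᵢ = 300·2 + 60·11 + 6·7 + 50·3 + 9·12 + 90·5 = 2010.
Σwᵢyᵢ = 300·9 + 60·7 + 6·4 + 50·9 + 9·1 + 90·10 = 4503.
x* = 2010/515 = 3.90, y* = 4503/515 = 8.74.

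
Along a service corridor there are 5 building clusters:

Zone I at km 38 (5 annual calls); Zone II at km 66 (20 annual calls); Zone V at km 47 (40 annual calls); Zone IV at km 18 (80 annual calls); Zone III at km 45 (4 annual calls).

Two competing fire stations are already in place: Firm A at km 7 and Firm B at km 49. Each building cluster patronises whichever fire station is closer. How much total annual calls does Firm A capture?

The indifferent point is the midpoint (7+49)/2 = 28; building clusters left of it (closer to Firm A at 7) go to Firm A, those right go to Firm B.
  Zone IV at 18 (w=80) → Firm A
  Zone I at 38 (w=5) → Firm B
  Zone III at 45 (w=4) → Firm B
  Zone V at 47 (w=40) → Firm B
  Zone II at 66 (w=20) → Firm B
Firm A captures 80; Firm B captures 69.

80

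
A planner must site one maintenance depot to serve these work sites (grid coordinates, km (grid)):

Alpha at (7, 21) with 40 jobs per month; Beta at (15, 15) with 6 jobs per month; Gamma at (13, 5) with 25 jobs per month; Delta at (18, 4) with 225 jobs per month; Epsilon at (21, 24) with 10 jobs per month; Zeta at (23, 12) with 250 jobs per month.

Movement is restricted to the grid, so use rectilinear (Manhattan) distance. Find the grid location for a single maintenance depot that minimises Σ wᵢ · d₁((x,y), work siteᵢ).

(18, 12)

Manhattan distance separates: Σwᵢ(|x−xᵢ|+|y−yᵢ|) = Σwᵢ|x−xᵢ| + Σwᵢ|y−yᵢ|, so x and y are optimised independently as 1-D weighted medians.
Total weight W = 556; half = 278.
x-coordinate, sorted with cumulative weight:
  x=7 (Alpha, w=40) cum 40
  x=13 (Gamma, w=25) cum 65
  x=15 (Beta, w=6) cum 71
  x=18 (Delta, w=225) cum 296  ← median
  x=21 (Epsilon, w=10) cum 306
  x=23 (Zeta, w=250) cum 556
⇒ x* = 18
y-coordinate, sorted with cumulative weight:
  y=4 (Delta, w=225) cum 225
  y=5 (Gamma, w=25) cum 250
  y=12 (Zeta, w=250) cum 500  ← median
  y=15 (Beta, w=6) cum 506
  y=21 (Alpha, w=40) cum 546
  y=24 (Epsilon, w=10) cum 556
⇒ y* = 12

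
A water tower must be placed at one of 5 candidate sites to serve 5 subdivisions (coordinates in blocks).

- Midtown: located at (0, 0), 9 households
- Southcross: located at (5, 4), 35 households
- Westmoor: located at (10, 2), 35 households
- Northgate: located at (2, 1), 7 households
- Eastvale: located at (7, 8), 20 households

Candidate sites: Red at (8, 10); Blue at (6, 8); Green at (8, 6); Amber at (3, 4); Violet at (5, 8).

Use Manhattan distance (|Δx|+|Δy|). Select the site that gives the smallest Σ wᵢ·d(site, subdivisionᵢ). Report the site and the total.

Total weighted distance at each candidate:
  Red (8, 10): total = 992
  Blue (6, 8): total = 748
  Green (8, 6): total = 648
  Amber (3, 4): total = 636
  Violet (5, 8): total = 752
Minimum is at Amber with total 636 blocks.

Amber, total 636 blocks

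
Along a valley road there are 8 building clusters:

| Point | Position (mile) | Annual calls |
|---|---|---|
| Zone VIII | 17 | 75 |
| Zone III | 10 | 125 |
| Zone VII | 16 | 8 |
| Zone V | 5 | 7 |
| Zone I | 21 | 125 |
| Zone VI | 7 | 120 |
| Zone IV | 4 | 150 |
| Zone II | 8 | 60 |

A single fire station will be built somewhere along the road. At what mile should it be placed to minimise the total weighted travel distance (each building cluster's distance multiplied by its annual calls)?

For a sum of weighted absolute distances on a line, the optimum is the weighted median (not the mean). Total weight W = 670; half-weight = 335.
Sort by position and accumulate weight:
  mile 4 (Zone IV, w=150) → cum 150
  mile 5 (Zone V, w=7) → cum 157
  mile 7 (Zone VI, w=120) → cum 277
  mile 8 (Zone II, w=60) → cum 337  ≥ 335 → median here
  mile 10 (Zone III, w=125) → cum 462
  mile 16 (Zone VII, w=8) → cum 470
  mile 17 (Zone VIII, w=75) → cum 545
  mile 21 (Zone I, w=125) → cum 670
Optimal location: mile 8.

x = 8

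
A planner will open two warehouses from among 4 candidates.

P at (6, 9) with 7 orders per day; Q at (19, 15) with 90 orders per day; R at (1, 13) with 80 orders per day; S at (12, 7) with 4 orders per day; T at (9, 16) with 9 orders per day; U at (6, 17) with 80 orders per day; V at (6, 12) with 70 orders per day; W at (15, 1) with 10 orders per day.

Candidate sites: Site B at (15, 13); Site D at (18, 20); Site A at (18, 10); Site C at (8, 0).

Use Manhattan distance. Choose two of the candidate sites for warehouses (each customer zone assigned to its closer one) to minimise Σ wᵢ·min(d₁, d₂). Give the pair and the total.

{Site B, Site C}, total 3674

Evaluate every pair (each demand assigned to the nearer of the two):
  {Site B, Site C}: total = 3674
  {Site B, Site D}: total = 3728
  {Site B, Site A}: total = 3728
  {Site D, Site C}: total = 4638
  {Site D, Site A}: total = 4684
  {Site A, Site C}: total = 4968
Best pair: {Site B, Site C} with total 3674.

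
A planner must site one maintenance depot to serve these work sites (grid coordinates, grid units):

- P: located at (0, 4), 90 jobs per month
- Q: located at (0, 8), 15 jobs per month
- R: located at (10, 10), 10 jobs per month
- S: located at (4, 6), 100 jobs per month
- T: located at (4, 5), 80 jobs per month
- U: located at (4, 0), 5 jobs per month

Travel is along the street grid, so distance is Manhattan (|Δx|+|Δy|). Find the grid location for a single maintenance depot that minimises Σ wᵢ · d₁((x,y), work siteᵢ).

(4, 5)

Manhattan distance separates: Σwᵢ(|x−xᵢ|+|y−yᵢ|) = Σwᵢ|x−xᵢ| + Σwᵢ|y−yᵢ|, so x and y are optimised independently as 1-D weighted medians.
Total weight W = 300; half = 150.
x-coordinate, sorted with cumulative weight:
  x=0 (P, w=90) cum 90
  x=0 (Q, w=15) cum 105
  x=4 (S, w=100) cum 205  ← median
  x=4 (T, w=80) cum 285
  x=4 (U, w=5) cum 290
  x=10 (R, w=10) cum 300
⇒ x* = 4
y-coordinate, sorted with cumulative weight:
  y=0 (U, w=5) cum 5
  y=4 (P, w=90) cum 95
  y=5 (T, w=80) cum 175  ← median
  y=6 (S, w=100) cum 275
  y=8 (Q, w=15) cum 290
  y=10 (R, w=10) cum 300
⇒ y* = 5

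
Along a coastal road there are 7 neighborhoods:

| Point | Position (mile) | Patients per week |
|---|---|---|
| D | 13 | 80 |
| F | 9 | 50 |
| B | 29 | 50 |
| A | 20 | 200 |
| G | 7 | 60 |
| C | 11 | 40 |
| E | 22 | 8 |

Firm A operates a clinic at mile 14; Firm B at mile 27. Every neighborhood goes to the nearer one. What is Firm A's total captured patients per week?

430

The indifferent point is the midpoint (14+27)/2 = 20.5; neighborhoods left of it (closer to Firm A at 14) go to Firm A, those right go to Firm B.
  G at 7 (w=60) → Firm A
  F at 9 (w=50) → Firm A
  C at 11 (w=40) → Firm A
  D at 13 (w=80) → Firm A
  A at 20 (w=200) → Firm A
  E at 22 (w=8) → Firm B
  B at 29 (w=50) → Firm B
Firm A captures 430; Firm B captures 58.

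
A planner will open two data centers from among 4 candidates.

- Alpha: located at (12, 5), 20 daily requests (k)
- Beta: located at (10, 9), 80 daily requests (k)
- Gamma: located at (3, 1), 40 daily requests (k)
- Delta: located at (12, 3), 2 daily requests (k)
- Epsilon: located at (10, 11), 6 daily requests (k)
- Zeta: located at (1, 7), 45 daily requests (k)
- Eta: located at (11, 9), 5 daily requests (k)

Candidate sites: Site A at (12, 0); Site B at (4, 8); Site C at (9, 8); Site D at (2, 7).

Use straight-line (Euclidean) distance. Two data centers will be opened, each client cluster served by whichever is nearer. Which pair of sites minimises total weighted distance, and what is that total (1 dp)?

Evaluate every pair (each demand assigned to the nearer of the two):
  {Site C, Site D}: total = 528.1
  {Site B, Site C}: total = 665.0
  {Site A, Site C}: total = 959.2
  {Site B, Site D}: total = 1040.3
  {Site A, Site B}: total = 1093.4
  {Site A, Site D}: total = 1152.9
Best pair: {Site C, Site D} with total 528.1.

{Site C, Site D}, total 528.1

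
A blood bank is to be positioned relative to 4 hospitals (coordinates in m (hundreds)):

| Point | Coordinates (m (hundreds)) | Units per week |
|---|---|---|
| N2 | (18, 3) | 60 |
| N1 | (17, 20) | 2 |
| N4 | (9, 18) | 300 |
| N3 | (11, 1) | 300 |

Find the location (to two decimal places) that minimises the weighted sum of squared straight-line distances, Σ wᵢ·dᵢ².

The minimiser of Σwᵢ‖p−pᵢ‖² is the weighted centroid p* = (Σwᵢpᵢ)/(Σwᵢ).
Σwᵢ = 662.
Σwᵢxᵢ = 60·18 + 2·17 + 300·9 + 300·11 = 7114.
Σwᵢyᵢ = 60·3 + 2·20 + 300·18 + 300·1 = 5920.
x* = 7114/662 = 10.75, y* = 5920/662 = 8.94.

(10.75, 8.94)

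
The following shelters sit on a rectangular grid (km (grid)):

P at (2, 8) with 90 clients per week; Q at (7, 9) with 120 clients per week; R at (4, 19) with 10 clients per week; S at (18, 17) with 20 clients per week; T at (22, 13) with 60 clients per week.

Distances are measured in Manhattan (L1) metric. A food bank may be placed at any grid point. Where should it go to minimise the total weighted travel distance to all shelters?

(7, 9)

Manhattan distance separates: Σwᵢ(|x−xᵢ|+|y−yᵢ|) = Σwᵢ|x−xᵢ| + Σwᵢ|y−yᵢ|, so x and y are optimised independently as 1-D weighted medians.
Total weight W = 300; half = 150.
x-coordinate, sorted with cumulative weight:
  x=2 (P, w=90) cum 90
  x=4 (R, w=10) cum 100
  x=7 (Q, w=120) cum 220  ← median
  x=18 (S, w=20) cum 240
  x=22 (T, w=60) cum 300
⇒ x* = 7
y-coordinate, sorted with cumulative weight:
  y=8 (P, w=90) cum 90
  y=9 (Q, w=120) cum 210  ← median
  y=13 (T, w=60) cum 270
  y=17 (S, w=20) cum 290
  y=19 (R, w=10) cum 300
⇒ y* = 9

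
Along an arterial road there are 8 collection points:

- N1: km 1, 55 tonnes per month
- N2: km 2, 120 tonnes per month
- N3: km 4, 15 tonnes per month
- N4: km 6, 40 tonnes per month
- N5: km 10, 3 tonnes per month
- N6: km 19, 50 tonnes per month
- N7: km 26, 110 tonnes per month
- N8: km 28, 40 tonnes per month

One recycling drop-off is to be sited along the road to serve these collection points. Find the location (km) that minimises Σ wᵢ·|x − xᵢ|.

For a sum of weighted absolute distances on a line, the optimum is the weighted median (not the mean). Total weight W = 433; half-weight = 216.5.
Sort by position and accumulate weight:
  km 1 (N1, w=55) → cum 55
  km 2 (N2, w=120) → cum 175
  km 4 (N3, w=15) → cum 190
  km 6 (N4, w=40) → cum 230  ≥ 216.5 → median here
  km 10 (N5, w=3) → cum 233
  km 19 (N6, w=50) → cum 283
  km 26 (N7, w=110) → cum 393
  km 28 (N8, w=40) → cum 433
Optimal location: km 6.

x = 6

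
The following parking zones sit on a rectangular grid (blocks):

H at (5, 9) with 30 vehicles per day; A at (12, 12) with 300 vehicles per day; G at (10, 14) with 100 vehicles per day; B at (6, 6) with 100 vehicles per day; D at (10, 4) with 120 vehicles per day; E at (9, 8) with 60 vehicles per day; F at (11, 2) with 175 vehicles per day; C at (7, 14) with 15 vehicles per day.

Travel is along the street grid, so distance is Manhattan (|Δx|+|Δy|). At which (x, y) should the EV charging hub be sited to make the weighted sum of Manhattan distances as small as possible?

Manhattan distance separates: Σwᵢ(|x−xᵢ|+|y−yᵢ|) = Σwᵢ|x−xᵢ| + Σwᵢ|y−yᵢ|, so x and y are optimised independently as 1-D weighted medians.
Total weight W = 900; half = 450.
x-coordinate, sorted with cumulative weight:
  x=5 (H, w=30) cum 30
  x=6 (B, w=100) cum 130
  x=7 (C, w=15) cum 145
  x=9 (E, w=60) cum 205
  x=10 (G, w=100) cum 305
  x=10 (D, w=120) cum 425
  x=11 (F, w=175) cum 600  ← median
  x=12 (A, w=300) cum 900
⇒ x* = 11
y-coordinate, sorted with cumulative weight:
  y=2 (F, w=175) cum 175
  y=4 (D, w=120) cum 295
  y=6 (B, w=100) cum 395
  y=8 (E, w=60) cum 455  ← median
  y=9 (H, w=30) cum 485
  y=12 (A, w=300) cum 785
  y=14 (G, w=100) cum 885
  y=14 (C, w=15) cum 900
⇒ y* = 8

(11, 8)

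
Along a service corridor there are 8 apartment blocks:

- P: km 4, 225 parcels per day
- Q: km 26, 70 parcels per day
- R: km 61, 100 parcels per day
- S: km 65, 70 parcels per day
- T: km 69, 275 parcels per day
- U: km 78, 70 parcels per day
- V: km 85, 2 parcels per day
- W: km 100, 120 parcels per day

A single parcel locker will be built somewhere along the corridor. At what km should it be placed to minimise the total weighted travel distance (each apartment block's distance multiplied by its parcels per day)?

For a sum of weighted absolute distances on a line, the optimum is the weighted median (not the mean). Total weight W = 932; half-weight = 466.
Sort by position and accumulate weight:
  km 4 (P, w=225) → cum 225
  km 26 (Q, w=70) → cum 295
  km 61 (R, w=100) → cum 395
  km 65 (S, w=70) → cum 465
  km 69 (T, w=275) → cum 740  ≥ 466 → median here
  km 78 (U, w=70) → cum 810
  km 85 (V, w=2) → cum 812
  km 100 (W, w=120) → cum 932
Optimal location: km 69.

x = 69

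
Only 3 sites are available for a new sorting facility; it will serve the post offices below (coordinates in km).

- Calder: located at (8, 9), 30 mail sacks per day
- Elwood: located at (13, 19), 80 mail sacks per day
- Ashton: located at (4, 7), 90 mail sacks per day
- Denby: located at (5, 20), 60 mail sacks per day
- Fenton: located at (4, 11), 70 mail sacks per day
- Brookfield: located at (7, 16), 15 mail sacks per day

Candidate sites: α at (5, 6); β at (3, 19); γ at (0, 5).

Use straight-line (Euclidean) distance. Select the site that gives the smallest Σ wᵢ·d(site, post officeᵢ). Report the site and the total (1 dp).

α, total 2825.6 km

Total weighted distance at each candidate:
  α (5, 6): total = 2825.6
  β (3, 19): total = 2992.7
  γ (0, 5): total = 3848.3
Minimum is at α with total 2825.6 km.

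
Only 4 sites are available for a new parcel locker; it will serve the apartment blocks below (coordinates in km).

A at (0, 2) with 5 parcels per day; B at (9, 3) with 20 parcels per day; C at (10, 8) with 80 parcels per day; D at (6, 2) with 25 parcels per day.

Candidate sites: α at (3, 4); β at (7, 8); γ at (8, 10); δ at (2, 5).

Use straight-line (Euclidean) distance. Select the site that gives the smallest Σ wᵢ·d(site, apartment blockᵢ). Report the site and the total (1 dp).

Total weighted distance at each candidate:
  α (3, 4): total = 874.8
  β (7, 8): total = 545.9
  γ (8, 10): total = 630.4
  δ (2, 5): total = 972.2
Minimum is at β with total 545.9 km.

β, total 545.9 km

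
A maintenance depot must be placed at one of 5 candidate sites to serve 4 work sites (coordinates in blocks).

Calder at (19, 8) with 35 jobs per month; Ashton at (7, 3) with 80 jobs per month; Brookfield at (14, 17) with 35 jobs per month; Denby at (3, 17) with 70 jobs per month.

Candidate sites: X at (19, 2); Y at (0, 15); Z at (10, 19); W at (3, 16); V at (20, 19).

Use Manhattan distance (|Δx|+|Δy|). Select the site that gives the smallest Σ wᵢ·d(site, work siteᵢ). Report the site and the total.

W, total 2690 blocks

Total weighted distance at each candidate:
  X (19, 2): total = 4120
  Y (0, 15): total = 3340
  Z (10, 19): total = 3060
  W (3, 16): total = 2690
  V (20, 19): total = 4350
Minimum is at W with total 2690 blocks.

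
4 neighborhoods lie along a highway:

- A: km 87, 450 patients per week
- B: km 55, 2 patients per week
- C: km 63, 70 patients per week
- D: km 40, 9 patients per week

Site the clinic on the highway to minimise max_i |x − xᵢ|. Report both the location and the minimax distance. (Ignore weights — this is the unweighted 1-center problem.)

The 1-center on a line is the midpoint of the two extreme points: leftmost at 40, rightmost at 87.
Optimal location = (40 + 87)/2 = 63.5; maximum distance = (87 − 40)/2 = 23.5.

location 63.5, max distance 23.5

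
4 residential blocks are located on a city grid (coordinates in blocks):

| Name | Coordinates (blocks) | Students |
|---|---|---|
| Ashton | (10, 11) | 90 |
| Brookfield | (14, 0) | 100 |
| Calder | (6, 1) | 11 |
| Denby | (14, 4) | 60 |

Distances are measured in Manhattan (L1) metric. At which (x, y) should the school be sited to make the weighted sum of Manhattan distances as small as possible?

(14, 4)

Manhattan distance separates: Σwᵢ(|x−xᵢ|+|y−yᵢ|) = Σwᵢ|x−xᵢ| + Σwᵢ|y−yᵢ|, so x and y are optimised independently as 1-D weighted medians.
Total weight W = 261; half = 130.5.
x-coordinate, sorted with cumulative weight:
  x=6 (Calder, w=11) cum 11
  x=10 (Ashton, w=90) cum 101
  x=14 (Brookfield, w=100) cum 201  ← median
  x=14 (Denby, w=60) cum 261
⇒ x* = 14
y-coordinate, sorted with cumulative weight:
  y=0 (Brookfield, w=100) cum 100
  y=1 (Calder, w=11) cum 111
  y=4 (Denby, w=60) cum 171  ← median
  y=11 (Ashton, w=90) cum 261
⇒ y* = 4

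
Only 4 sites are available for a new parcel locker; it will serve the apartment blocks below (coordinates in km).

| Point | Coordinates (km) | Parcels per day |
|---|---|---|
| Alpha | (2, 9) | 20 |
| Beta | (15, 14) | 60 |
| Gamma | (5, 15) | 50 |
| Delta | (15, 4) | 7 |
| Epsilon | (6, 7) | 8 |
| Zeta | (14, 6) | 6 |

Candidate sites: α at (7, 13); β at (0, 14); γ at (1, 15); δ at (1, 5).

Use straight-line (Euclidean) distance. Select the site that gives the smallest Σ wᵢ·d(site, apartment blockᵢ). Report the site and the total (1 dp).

α, total 945.6 km

Total weighted distance at each candidate:
  α (7, 13): total = 945.6
  β (0, 14): total = 1559.4
  γ (1, 15): total = 1458.8
  δ (1, 5): total = 1839.1
Minimum is at α with total 945.6 km.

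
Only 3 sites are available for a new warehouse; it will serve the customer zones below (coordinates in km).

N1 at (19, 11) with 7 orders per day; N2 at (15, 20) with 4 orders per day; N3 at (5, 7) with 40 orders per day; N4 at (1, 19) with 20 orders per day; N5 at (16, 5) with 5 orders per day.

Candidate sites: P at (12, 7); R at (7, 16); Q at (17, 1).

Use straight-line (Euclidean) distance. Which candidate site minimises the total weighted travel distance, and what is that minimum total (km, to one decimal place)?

R, total 700.8 km

Total weighted distance at each candidate:
  P (12, 7): total = 737.7
  R (7, 16): total = 700.8
  Q (17, 1): total = 1186.7
Minimum is at R with total 700.8 km.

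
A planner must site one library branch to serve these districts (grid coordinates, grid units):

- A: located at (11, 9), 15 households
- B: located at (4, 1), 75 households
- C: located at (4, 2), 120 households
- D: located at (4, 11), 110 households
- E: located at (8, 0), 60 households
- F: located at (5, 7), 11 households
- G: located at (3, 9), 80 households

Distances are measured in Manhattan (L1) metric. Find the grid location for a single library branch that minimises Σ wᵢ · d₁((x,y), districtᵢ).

(4, 2)

Manhattan distance separates: Σwᵢ(|x−xᵢ|+|y−yᵢ|) = Σwᵢ|x−xᵢ| + Σwᵢ|y−yᵢ|, so x and y are optimised independently as 1-D weighted medians.
Total weight W = 471; half = 235.5.
x-coordinate, sorted with cumulative weight:
  x=3 (G, w=80) cum 80
  x=4 (B, w=75) cum 155
  x=4 (C, w=120) cum 275  ← median
  x=4 (D, w=110) cum 385
  x=5 (F, w=11) cum 396
  x=8 (E, w=60) cum 456
  x=11 (A, w=15) cum 471
⇒ x* = 4
y-coordinate, sorted with cumulative weight:
  y=0 (E, w=60) cum 60
  y=1 (B, w=75) cum 135
  y=2 (C, w=120) cum 255  ← median
  y=7 (F, w=11) cum 266
  y=9 (A, w=15) cum 281
  y=9 (G, w=80) cum 361
  y=11 (D, w=110) cum 471
⇒ y* = 2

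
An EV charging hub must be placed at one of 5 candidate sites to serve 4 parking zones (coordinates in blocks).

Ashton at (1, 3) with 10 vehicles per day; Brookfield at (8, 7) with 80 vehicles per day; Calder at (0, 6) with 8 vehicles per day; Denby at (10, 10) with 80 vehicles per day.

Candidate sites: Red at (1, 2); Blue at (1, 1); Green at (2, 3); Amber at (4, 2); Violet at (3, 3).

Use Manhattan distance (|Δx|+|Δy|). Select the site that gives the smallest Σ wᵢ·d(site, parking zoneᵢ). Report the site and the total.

Total weighted distance at each candidate:
  Red (1, 2): total = 2370
  Blue (1, 1): total = 2548
  Green (2, 3): total = 2050
  Amber (4, 2): total = 1944
  Violet (3, 3): total = 1908
Minimum is at Violet with total 1908 blocks.

Violet, total 1908 blocks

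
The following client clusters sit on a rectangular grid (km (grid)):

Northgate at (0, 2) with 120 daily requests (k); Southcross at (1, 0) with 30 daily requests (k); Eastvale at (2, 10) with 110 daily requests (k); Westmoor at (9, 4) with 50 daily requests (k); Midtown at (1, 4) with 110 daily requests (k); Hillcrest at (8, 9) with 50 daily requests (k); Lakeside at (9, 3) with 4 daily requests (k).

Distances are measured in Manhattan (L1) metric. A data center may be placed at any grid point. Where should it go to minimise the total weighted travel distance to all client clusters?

Manhattan distance separates: Σwᵢ(|x−xᵢ|+|y−yᵢ|) = Σwᵢ|x−xᵢ| + Σwᵢ|y−yᵢ|, so x and y are optimised independently as 1-D weighted medians.
Total weight W = 474; half = 237.
x-coordinate, sorted with cumulative weight:
  x=0 (Northgate, w=120) cum 120
  x=1 (Southcross, w=30) cum 150
  x=1 (Midtown, w=110) cum 260  ← median
  x=2 (Eastvale, w=110) cum 370
  x=8 (Hillcrest, w=50) cum 420
  x=9 (Westmoor, w=50) cum 470
  x=9 (Lakeside, w=4) cum 474
⇒ x* = 1
y-coordinate, sorted with cumulative weight:
  y=0 (Southcross, w=30) cum 30
  y=2 (Northgate, w=120) cum 150
  y=3 (Lakeside, w=4) cum 154
  y=4 (Westmoor, w=50) cum 204
  y=4 (Midtown, w=110) cum 314  ← median
  y=9 (Hillcrest, w=50) cum 364
  y=10 (Eastvale, w=110) cum 474
⇒ y* = 4

(1, 4)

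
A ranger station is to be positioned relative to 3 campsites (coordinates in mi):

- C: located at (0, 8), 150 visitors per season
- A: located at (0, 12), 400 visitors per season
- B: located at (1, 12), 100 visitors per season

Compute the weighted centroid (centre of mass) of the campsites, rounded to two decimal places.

(0.15, 11.08)

The minimiser of Σwᵢ‖p−pᵢ‖² is the weighted centroid p* = (Σwᵢpᵢ)/(Σwᵢ).
Σwᵢ = 650.
Σwᵢxᵢ = 150·0 + 400·0 + 100·1 = 100.
Σwᵢyᵢ = 150·8 + 400·12 + 100·12 = 7200.
x* = 100/650 = 0.15, y* = 7200/650 = 11.08.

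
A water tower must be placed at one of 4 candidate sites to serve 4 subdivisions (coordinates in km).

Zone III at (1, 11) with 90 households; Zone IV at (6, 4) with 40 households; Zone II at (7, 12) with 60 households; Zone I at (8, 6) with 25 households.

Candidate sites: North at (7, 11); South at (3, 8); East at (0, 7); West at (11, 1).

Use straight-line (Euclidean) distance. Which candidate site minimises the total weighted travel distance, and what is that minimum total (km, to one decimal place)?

South, total 998.5 km

Total weighted distance at each candidate:
  North (7, 11): total = 1010.3
  South (3, 8): total = 998.5
  East (0, 7): total = 1357.1
  West (11, 1): total = 2354.1
Minimum is at South with total 998.5 km.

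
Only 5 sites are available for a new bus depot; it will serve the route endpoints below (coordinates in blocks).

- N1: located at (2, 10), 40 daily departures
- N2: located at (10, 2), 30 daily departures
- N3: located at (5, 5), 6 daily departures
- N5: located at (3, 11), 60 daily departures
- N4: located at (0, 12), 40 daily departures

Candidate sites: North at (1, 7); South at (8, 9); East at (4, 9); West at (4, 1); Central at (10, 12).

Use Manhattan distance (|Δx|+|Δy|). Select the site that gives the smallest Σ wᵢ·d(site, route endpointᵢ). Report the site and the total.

Total weighted distance at each candidate:
  North (1, 7): total = 1216
  South (8, 9): total = 1452
  East (4, 9): total = 1000
  West (4, 1): total = 1940
  Central (10, 12): total = 1652
Minimum is at East with total 1000 blocks.

East, total 1000 blocks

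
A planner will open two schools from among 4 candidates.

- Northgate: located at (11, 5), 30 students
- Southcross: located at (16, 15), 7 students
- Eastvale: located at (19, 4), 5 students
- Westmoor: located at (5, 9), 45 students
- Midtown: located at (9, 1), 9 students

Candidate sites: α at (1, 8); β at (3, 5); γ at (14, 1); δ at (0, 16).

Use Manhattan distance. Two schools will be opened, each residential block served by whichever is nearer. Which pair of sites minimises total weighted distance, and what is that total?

Evaluate every pair (each demand assigned to the nearer of the two):
  {α, γ}: total = 632
  {β, γ}: total = 677
  {α, β}: total = 794
  {β, δ}: total = 804
  {γ, δ}: total = 947
  {α, δ}: total = 979
Best pair: {α, γ} with total 632.

{α, γ}, total 632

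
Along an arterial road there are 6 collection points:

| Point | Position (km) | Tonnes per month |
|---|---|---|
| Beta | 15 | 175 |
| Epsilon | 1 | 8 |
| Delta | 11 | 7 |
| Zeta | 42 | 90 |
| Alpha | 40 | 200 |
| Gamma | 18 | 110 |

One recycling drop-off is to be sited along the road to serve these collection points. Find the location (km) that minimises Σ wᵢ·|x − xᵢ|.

For a sum of weighted absolute distances on a line, the optimum is the weighted median (not the mean). Total weight W = 590; half-weight = 295.
Sort by position and accumulate weight:
  km 1 (Epsilon, w=8) → cum 8
  km 11 (Delta, w=7) → cum 15
  km 15 (Beta, w=175) → cum 190
  km 18 (Gamma, w=110) → cum 300  ≥ 295 → median here
  km 40 (Alpha, w=200) → cum 500
  km 42 (Zeta, w=90) → cum 590
Optimal location: km 18.

x = 18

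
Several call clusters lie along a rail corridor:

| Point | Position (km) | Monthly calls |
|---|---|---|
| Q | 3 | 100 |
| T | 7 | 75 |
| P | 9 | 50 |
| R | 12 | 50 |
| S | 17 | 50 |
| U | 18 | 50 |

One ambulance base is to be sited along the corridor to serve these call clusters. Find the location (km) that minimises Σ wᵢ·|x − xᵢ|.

x = 9

For a sum of weighted absolute distances on a line, the optimum is the weighted median (not the mean). Total weight W = 375; half-weight = 187.5.
Sort by position and accumulate weight:
  km 3 (Q, w=100) → cum 100
  km 7 (T, w=75) → cum 175
  km 9 (P, w=50) → cum 225  ≥ 187.5 → median here
  km 12 (R, w=50) → cum 275
  km 17 (S, w=50) → cum 325
  km 18 (U, w=50) → cum 375
Optimal location: km 9.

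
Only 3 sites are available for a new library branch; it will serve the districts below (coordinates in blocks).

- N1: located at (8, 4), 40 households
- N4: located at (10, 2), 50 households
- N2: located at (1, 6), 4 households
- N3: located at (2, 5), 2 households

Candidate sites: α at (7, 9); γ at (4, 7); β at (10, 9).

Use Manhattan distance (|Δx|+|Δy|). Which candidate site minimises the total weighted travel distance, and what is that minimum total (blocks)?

Total weighted distance at each candidate:
  α (7, 9): total = 794
  γ (4, 7): total = 854
  β (10, 9): total = 702
Minimum is at β with total 702 blocks.

β, total 702 blocks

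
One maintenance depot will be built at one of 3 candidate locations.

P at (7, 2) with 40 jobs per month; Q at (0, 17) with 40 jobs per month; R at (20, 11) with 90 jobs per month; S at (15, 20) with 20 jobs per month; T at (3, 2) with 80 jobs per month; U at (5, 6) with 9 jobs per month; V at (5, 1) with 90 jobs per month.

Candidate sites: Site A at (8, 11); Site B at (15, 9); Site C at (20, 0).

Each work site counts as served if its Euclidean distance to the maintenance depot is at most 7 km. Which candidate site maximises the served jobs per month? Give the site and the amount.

Site B, covering 90

Coverage radius r = 7 km; a point is covered iff (Δx)²+(Δy)² ≤ 7² = 49.
  Site A (8, 11): covers {U} → 9
  Site B (15, 9): covers {R} → 90
  Site C (20, 0): covers {none} → 0
Maximum coverage at Site B: 90 jobs per month.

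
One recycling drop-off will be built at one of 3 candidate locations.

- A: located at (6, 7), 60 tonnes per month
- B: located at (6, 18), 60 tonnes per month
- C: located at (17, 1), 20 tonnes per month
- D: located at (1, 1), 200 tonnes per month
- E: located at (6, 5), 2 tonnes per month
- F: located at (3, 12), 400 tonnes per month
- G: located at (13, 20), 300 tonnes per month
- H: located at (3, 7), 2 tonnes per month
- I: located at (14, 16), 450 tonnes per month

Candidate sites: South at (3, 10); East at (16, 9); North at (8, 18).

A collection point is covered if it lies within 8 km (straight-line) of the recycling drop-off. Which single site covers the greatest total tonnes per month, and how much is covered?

North, covering 1210

Coverage radius r = 8 km; a point is covered iff (Δx)²+(Δy)² ≤ 8² = 64.
  South (3, 10): covers {A, E, F, H} → 464
  East (16, 9): covers {I} → 450
  North (8, 18): covers {B, F, G, I} → 1210
Maximum coverage at North: 1210 tonnes per month.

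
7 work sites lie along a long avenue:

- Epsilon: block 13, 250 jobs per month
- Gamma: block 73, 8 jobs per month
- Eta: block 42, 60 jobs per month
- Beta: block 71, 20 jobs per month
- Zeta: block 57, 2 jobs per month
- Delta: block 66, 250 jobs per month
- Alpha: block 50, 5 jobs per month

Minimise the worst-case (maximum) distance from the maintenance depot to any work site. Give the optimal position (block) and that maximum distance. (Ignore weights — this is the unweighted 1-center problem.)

The 1-center on a line is the midpoint of the two extreme points: leftmost at 13, rightmost at 73.
Optimal location = (13 + 73)/2 = 43; maximum distance = (73 − 13)/2 = 30.

location 43, max distance 30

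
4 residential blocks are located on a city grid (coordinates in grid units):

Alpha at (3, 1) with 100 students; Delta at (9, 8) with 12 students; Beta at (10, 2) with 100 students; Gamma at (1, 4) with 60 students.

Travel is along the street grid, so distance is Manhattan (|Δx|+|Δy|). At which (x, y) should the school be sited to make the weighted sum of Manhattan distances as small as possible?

Manhattan distance separates: Σwᵢ(|x−xᵢ|+|y−yᵢ|) = Σwᵢ|x−xᵢ| + Σwᵢ|y−yᵢ|, so x and y are optimised independently as 1-D weighted medians.
Total weight W = 272; half = 136.
x-coordinate, sorted with cumulative weight:
  x=1 (Gamma, w=60) cum 60
  x=3 (Alpha, w=100) cum 160  ← median
  x=9 (Delta, w=12) cum 172
  x=10 (Beta, w=100) cum 272
⇒ x* = 3
y-coordinate, sorted with cumulative weight:
  y=1 (Alpha, w=100) cum 100
  y=2 (Beta, w=100) cum 200  ← median
  y=4 (Gamma, w=60) cum 260
  y=8 (Delta, w=12) cum 272
⇒ y* = 2

(3, 2)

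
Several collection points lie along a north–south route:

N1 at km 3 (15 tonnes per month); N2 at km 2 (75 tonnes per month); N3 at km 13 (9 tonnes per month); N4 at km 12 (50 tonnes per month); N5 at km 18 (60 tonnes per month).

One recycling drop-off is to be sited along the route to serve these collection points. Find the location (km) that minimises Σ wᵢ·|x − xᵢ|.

x = 12

For a sum of weighted absolute distances on a line, the optimum is the weighted median (not the mean). Total weight W = 209; half-weight = 104.5.
Sort by position and accumulate weight:
  km 2 (N2, w=75) → cum 75
  km 3 (N1, w=15) → cum 90
  km 12 (N4, w=50) → cum 140  ≥ 104.5 → median here
  km 13 (N3, w=9) → cum 149
  km 18 (N5, w=60) → cum 209
Optimal location: km 12.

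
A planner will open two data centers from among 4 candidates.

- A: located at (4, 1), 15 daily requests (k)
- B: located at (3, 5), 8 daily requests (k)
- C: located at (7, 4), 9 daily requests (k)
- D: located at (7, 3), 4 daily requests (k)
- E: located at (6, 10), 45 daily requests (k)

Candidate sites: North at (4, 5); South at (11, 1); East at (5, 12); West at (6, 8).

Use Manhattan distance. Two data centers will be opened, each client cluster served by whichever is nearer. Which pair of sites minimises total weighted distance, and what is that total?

Evaluate every pair (each demand assigned to the nearer of the two):
  {North, West}: total = 214
  {North, East}: total = 259
  {South, West}: total = 312
  {East, West}: total = 342
  {South, East}: total = 399
  {North, South}: total = 439
Best pair: {North, West} with total 214.

{North, West}, total 214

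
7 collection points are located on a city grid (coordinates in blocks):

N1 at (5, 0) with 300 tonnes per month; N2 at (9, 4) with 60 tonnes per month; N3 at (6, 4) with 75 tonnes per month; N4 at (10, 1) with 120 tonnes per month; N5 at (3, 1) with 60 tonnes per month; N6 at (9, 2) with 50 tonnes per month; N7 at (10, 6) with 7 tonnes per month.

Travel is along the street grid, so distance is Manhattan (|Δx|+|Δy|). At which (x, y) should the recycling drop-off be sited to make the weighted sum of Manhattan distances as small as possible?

Manhattan distance separates: Σwᵢ(|x−xᵢ|+|y−yᵢ|) = Σwᵢ|x−xᵢ| + Σwᵢ|y−yᵢ|, so x and y are optimised independently as 1-D weighted medians.
Total weight W = 672; half = 336.
x-coordinate, sorted with cumulative weight:
  x=3 (N5, w=60) cum 60
  x=5 (N1, w=300) cum 360  ← median
  x=6 (N3, w=75) cum 435
  x=9 (N2, w=60) cum 495
  x=9 (N6, w=50) cum 545
  x=10 (N4, w=120) cum 665
  x=10 (N7, w=7) cum 672
⇒ x* = 5
y-coordinate, sorted with cumulative weight:
  y=0 (N1, w=300) cum 300
  y=1 (N4, w=120) cum 420  ← median
  y=1 (N5, w=60) cum 480
  y=2 (N6, w=50) cum 530
  y=4 (N2, w=60) cum 590
  y=4 (N3, w=75) cum 665
  y=6 (N7, w=7) cum 672
⇒ y* = 1

(5, 1)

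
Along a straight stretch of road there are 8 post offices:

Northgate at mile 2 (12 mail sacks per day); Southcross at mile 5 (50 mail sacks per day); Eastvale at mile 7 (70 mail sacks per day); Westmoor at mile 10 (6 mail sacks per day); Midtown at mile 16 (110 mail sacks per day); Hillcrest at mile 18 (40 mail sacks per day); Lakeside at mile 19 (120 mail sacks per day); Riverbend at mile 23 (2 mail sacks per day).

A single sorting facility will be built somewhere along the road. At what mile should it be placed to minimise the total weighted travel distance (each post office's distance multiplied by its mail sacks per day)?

For a sum of weighted absolute distances on a line, the optimum is the weighted median (not the mean). Total weight W = 410; half-weight = 205.
Sort by position and accumulate weight:
  mile 2 (Northgate, w=12) → cum 12
  mile 5 (Southcross, w=50) → cum 62
  mile 7 (Eastvale, w=70) → cum 132
  mile 10 (Westmoor, w=6) → cum 138
  mile 16 (Midtown, w=110) → cum 248  ≥ 205 → median here
  mile 18 (Hillcrest, w=40) → cum 288
  mile 19 (Lakeside, w=120) → cum 408
  mile 23 (Riverbend, w=2) → cum 410
Optimal location: mile 16.

x = 16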